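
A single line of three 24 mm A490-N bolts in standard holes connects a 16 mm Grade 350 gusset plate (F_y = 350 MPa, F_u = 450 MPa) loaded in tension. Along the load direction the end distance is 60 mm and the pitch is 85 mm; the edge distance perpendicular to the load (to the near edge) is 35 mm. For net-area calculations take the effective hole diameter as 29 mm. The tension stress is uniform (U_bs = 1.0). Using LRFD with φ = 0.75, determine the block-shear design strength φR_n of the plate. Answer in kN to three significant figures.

621 kN

Shear plane L_v = 60 + 2·85 = 230 mm; A_gv = 230 × 16 = 3680 mm².
A_nv = (230 − 2.5·29) × 16 = 2520 mm².
A_nt = (35 − 0.5·29) × 16 = 328 mm².
0.6 F_u A_nv = 680.4 kN; 0.6 F_y A_gv = 772.8 kN → shear rupture governs the shear term.
R_n = 680.4 + 1.0 × 450 × 328 / 1000 = 828 kN.
Design strength φR_n = 0.75 × 828 = 621 kN.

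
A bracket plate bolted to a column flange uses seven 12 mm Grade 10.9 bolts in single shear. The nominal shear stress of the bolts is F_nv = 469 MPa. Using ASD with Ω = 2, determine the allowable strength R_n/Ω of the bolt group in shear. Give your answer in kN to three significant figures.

A_b = π × 12² / 4 = 113.1 mm².
R_n = F_nv · A_b · n · n_s = 469 × 113.1 × 7 × 1 / 1000 = 371.3 kN.
Allowable strength R_n/Ω = 371.3 / 2 = 186 kN.

186 kN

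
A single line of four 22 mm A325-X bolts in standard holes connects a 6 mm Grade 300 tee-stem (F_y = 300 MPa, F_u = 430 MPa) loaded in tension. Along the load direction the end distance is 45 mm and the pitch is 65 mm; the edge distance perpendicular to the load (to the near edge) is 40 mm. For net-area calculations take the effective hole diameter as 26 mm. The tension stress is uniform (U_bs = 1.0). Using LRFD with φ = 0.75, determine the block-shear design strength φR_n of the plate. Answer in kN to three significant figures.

Shear plane L_v = 45 + 3·65 = 240 mm; A_gv = 240 × 6 = 1440 mm².
A_nv = (240 − 3.5·26) × 6 = 894 mm².
A_nt = (40 − 0.5·26) × 6 = 162 mm².
0.6 F_u A_nv = 230.7 kN; 0.6 F_y A_gv = 259.2 kN → shear rupture governs the shear term.
R_n = 230.7 + 1.0 × 430 × 162 / 1000 = 300.3 kN.
Design strength φR_n = 0.75 × 300.3 = 225 kN.

225 kN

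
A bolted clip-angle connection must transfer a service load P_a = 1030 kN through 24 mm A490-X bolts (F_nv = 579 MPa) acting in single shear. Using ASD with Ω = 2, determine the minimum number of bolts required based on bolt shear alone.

A_b = π·24²/4 = 452.4 mm².
Per-bolt allowable strength R_n/Ω = 579 × 452.4 × 1 / 1000 / 2 = 131 kN.
n ≥ 1030 / 131 = 7.865 → use 8 bolts.

8 bolts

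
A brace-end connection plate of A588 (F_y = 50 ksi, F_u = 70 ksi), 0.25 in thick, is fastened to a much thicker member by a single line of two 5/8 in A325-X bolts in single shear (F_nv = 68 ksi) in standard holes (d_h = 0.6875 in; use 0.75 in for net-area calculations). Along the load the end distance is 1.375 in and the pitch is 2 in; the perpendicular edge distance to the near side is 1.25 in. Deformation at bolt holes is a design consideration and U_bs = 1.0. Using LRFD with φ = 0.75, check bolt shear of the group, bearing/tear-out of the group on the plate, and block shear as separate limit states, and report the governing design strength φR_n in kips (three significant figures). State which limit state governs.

Bolt shear: A_b = π·0.625²/4 = 0.3068 in²; R_n = 68 × 0.3068 × 2 × 1 = 41.72 kips → 0.75 × 41.72 = 31.3 kips.
Bearing: edge l_c = 1.031, r_n = 21.66 kips; interior l_c = 1.312, r_n = 26.25 kips; R_n = 21.66 + 1·26.25 = 47.91 kips → 35.9 kips.
Block shear: A_gv = 0.8438, A_nv = 0.5625, A_nt = 0.2188 in²; R_n = min(0.6F_uA_nv, 0.6F_yA_gv) + U_bs·F_u·A_nt = 38.94 kips → 29.2 kips.
Block shear governs: 29.2 kips.

29.2 kips (block shear governs)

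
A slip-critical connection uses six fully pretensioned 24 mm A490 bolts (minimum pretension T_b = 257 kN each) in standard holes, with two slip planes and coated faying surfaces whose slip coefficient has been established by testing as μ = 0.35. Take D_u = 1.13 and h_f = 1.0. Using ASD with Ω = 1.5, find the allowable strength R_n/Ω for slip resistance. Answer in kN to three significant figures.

R_n = μ · D_u · h_f · T_b · n_s · n_b = 0.35 × 1.13 × 1.0 × 257 × 2 × 6 = 1220 kN.
Allowable strength R_n/Ω = 1220 / 1.5 = 813 kN.

813 kN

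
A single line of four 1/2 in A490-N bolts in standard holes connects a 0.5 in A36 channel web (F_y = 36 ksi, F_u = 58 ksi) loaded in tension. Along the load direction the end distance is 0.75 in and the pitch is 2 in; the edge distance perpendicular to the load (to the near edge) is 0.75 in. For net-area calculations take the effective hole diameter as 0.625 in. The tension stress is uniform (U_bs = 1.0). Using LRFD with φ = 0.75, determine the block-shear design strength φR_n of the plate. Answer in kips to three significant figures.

Shear plane L_v = 0.75 + 3·2 = 6.75 in; A_gv = 6.75 × 0.5 = 3.375 in².
A_nv = (6.75 − 3.5·0.625) × 0.5 = 2.281 in².
A_nt = (0.75 − 0.5·0.625) × 0.5 = 0.2188 in².
0.6 F_u A_nv = 79.39 kips; 0.6 F_y A_gv = 72.9 kips → shear yielding governs the shear term.
R_n = 72.9 + 1.0 × 58 × 0.2188 = 85.59 kips.
Design strength φR_n = 0.75 × 85.59 = 64.2 kips.

64.2 kips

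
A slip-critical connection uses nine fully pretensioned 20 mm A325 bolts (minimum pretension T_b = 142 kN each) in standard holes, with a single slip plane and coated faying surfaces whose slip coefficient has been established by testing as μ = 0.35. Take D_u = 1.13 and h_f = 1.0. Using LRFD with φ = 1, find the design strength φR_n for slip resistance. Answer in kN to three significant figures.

505 kN

R_n = μ · D_u · h_f · T_b · n_s · n_b = 0.35 × 1.13 × 1.0 × 142 × 1 × 9 = 505.4 kN.
Design strength φR_n = 1 × 505.4 = 505 kN.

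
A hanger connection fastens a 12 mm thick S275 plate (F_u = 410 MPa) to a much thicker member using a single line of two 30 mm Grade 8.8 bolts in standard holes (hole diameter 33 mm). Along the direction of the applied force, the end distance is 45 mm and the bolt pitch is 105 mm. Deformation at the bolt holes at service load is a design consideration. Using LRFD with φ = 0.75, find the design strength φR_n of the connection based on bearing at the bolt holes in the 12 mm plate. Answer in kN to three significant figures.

392 kN

Per bolt r_n = 1.2 l_c t F_u ≤ 2.4 d t F_u; upper limit = 2.4 × 30 × 12 × 410 / 1000 = 354.2 kN.
Edge bolt: l_c = 45 − 33/2 = 28.5 mm → 1.2 × 28.5 × 12 × 410 / 1000 = 168.3 → r_n = 168.3 kN.
Interior bolts: l_c = 105 − 33 = 72 mm → 1.2 × 72 × 12 × 410 / 1000 = 425.1 → r_n = 354.2 kN.
R_n = 1 × 168.3 + 1 × 354.2 = 522.5 kN.
Design strength φR_n = 0.75 × 522.5 = 392 kN.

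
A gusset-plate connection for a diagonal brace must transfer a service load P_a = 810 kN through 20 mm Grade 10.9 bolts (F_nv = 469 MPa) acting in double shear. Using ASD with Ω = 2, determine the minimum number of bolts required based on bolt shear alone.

A_b = π·20²/4 = 314.2 mm².
Per-bolt allowable strength R_n/Ω = 469 × 314.2 × 2 / 1000 / 2 = 147.3 kN.
n ≥ 810 / 147.3 = 5.497 → use 6 bolts.

6 bolts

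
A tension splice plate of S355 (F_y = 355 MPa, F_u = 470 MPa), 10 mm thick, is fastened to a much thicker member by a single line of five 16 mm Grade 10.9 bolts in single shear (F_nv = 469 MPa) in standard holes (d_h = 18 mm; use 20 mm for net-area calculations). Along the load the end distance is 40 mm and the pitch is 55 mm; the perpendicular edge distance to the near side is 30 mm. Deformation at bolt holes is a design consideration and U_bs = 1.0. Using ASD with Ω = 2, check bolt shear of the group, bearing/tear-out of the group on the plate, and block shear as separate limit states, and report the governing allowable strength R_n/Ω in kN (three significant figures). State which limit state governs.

Bolt shear: A_b = π·16²/4 = 201.1 mm²; R_n = 469 × 201.1 × 5 × 1 / 1000 = 471.5 kN → 471.5 / 2 = 236 kN.
Bearing: edge l_c = 31, r_n = 174.8 kN; interior l_c = 37, r_n = 180.5 kN; R_n = 174.8 + 4·180.5 = 896.8 kN → 448 kN.
Block shear: A_gv = 2600, A_nv = 1700, A_nt = 200 mm²; R_n = min(0.6F_uA_nv, 0.6F_yA_gv) + U_bs·F_u·A_nt = 573.4 kN → 287 kN.
Bolt shear governs: 236 kN.

236 kN (bolt shear governs)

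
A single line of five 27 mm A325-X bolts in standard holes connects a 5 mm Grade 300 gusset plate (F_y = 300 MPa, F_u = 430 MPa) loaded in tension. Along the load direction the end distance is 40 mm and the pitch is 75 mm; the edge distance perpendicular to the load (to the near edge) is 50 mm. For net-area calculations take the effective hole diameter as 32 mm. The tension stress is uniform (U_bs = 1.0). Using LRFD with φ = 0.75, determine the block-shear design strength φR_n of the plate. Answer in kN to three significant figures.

Shear plane L_v = 40 + 4·75 = 340 mm; A_gv = 340 × 5 = 1700 mm².
A_nv = (340 − 4.5·32) × 5 = 980 mm².
A_nt = (50 − 0.5·32) × 5 = 170 mm².
0.6 F_u A_nv = 252.8 kN; 0.6 F_y A_gv = 306 kN → shear rupture governs the shear term.
R_n = 252.8 + 1.0 × 430 × 170 / 1000 = 325.9 kN.
Design strength φR_n = 0.75 × 325.9 = 244 kN.

244 kN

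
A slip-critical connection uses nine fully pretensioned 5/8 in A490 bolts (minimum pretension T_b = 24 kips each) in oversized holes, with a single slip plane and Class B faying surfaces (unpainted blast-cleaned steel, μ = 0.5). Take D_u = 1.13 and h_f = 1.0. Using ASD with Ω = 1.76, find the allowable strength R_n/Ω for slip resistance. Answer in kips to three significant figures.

R_n = μ · D_u · h_f · T_b · n_s · n_b = 0.5 × 1.13 × 1.0 × 24 × 1 × 9 = 122 kips.
Allowable strength R_n/Ω = 122 / 1.76 = 69.3 kips.

69.3 kips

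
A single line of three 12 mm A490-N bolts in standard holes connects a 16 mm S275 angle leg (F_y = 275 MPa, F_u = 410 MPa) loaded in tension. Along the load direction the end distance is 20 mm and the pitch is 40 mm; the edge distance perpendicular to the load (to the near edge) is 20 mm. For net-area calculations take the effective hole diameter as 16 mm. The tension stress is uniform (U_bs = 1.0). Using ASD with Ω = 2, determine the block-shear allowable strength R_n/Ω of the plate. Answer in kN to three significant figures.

157 kN

Shear plane L_v = 20 + 2·40 = 100 mm; A_gv = 100 × 16 = 1600 mm².
A_nv = (100 − 2.5·16) × 16 = 960 mm².
A_nt = (20 − 0.5·16) × 16 = 192 mm².
0.6 F_u A_nv = 236.2 kN; 0.6 F_y A_gv = 264 kN → shear rupture governs the shear term.
R_n = 236.2 + 1.0 × 410 × 192 / 1000 = 314.9 kN.
Allowable strength R_n/Ω = 314.9 / 2 = 157 kN.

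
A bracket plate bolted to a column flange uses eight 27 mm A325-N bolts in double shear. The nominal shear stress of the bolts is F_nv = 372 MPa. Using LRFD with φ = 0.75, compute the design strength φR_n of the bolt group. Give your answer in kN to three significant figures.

2560 kN

A_b = π × 27² / 4 = 572.6 mm².
R_n = F_nv · A_b · n · n_s = 372 × 572.6 × 8 × 2 / 1000 = 3408 kN.
Design strength φR_n = 0.75 × 3408 = 2560 kN.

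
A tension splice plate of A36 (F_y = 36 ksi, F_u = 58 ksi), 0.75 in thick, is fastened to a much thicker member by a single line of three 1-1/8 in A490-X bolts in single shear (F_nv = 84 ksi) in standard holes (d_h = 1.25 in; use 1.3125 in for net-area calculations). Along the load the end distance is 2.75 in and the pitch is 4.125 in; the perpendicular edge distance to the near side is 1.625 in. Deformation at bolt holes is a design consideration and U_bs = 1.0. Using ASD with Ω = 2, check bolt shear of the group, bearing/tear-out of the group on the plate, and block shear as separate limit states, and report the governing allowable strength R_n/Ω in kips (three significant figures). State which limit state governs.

110 kips (block shear governs)

Bolt shear: A_b = π·1.125²/4 = 0.994 in²; R_n = 84 × 0.994 × 3 × 1 = 250.5 kips → 250.5 / 2 = 125 kips.
Bearing: edge l_c = 2.125, r_n = 110.9 kips; interior l_c = 2.875, r_n = 117.4 kips; R_n = 110.9 + 2·117.4 = 345.8 kips → 173 kips.
Block shear: A_gv = 8.25, A_nv = 5.789, A_nt = 0.7266 in²; R_n = min(0.6F_uA_nv, 0.6F_yA_gv) + U_bs·F_u·A_nt = 220.3 kips → 110 kips.
Block shear governs: 110 kips.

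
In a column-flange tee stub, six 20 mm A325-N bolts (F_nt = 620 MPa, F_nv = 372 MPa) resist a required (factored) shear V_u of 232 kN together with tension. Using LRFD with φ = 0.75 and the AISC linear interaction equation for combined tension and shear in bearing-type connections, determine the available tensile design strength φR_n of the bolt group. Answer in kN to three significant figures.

753 kN

A_b = π·20²/4 = 314.2 mm²; f_rv = 232 × 1000 / (6 × 314.2) = 123.1 MPa.
F'_nt = 1.3 F_nt − (F_nt / φF_nv) f_rv = 1.3·620 − (620/(0.75·372))·123.1 = 532.5 MPa, capped at F_nt → F'_nt = 532.5 MPa.
R_n = F'_nt · A_b · n = 532.5 × 314.2 × 6 / 1000 = 1004 kN.
Design strength φR_n = 0.75 × 1004 = 753 kN.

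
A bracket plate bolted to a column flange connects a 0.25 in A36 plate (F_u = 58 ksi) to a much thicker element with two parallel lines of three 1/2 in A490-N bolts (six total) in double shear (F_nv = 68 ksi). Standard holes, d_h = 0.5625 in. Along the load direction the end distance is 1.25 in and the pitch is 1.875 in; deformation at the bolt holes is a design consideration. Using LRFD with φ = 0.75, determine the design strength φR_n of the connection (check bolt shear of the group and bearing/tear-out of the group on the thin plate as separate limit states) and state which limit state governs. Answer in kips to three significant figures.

77.5 kips (bearing governs)

Bolt shear: A_b = π·0.5²/4 = 0.1963 in²; R_n = 68 × 0.1963 × 6 × 2 = 160.2 kips → 0.75 × 160.2 = 120 kips.
Bearing (1.2 l_c t F_u ≤ 2.4 d t F_u): upper limit = 2.4·0.5·0.25·58 = 17.4 kips.
  Edge l_c = 1.25 − 0.5625/2 = 0.9688 → r_n = 16.86 kips; interior l_c = 1.875 − 0.5625 = 1.312 → r_n = 17.4 kips.
  R_n,bearing = 2·16.86 + 4·17.4 = 103.3 kips → 0.75 × 103.3 = 77.5 kips.
Bearing governs: 77.5 kips.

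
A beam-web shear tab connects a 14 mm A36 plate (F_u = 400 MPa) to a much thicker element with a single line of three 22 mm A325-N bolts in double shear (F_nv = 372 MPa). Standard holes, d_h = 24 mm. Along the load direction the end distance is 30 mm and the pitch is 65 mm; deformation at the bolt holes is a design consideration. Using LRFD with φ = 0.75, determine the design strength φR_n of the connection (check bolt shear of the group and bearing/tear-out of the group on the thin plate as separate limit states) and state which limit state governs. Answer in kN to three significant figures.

Bolt shear: A_b = π·22²/4 = 380.1 mm²; R_n = 372 × 380.1 × 3 × 2 / 1000 = 848.5 kN → 0.75 × 848.5 = 636 kN.
Bearing (1.2 l_c t F_u ≤ 2.4 d t F_u): upper limit = 2.4·22·14·400 / 1000 = 295.7 kN.
  Edge l_c = 30 − 24/2 = 18 → r_n = 121 kN; interior l_c = 65 − 24 = 41 → r_n = 275.5 kN.
  R_n,bearing = 1·121 + 2·275.5 = 672 kN → 0.75 × 672 = 504 kN.
Bearing governs: 504 kN.

504 kN (bearing governs)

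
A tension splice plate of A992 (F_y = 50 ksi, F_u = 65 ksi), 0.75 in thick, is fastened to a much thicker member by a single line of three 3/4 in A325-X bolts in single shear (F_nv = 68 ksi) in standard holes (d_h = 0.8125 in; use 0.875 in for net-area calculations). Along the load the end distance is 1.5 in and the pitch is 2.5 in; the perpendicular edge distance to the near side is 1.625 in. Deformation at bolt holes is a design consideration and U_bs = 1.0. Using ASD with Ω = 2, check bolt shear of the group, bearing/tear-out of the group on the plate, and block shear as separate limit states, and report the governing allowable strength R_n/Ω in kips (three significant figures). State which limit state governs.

Bolt shear: A_b = π·0.75²/4 = 0.4418 in²; R_n = 68 × 0.4418 × 3 × 1 = 90.12 kips → 90.12 / 2 = 45.1 kips.
Bearing: edge l_c = 1.094, r_n = 63.98 kips; interior l_c = 1.688, r_n = 87.75 kips; R_n = 63.98 + 2·87.75 = 239.5 kips → 120 kips.
Block shear: A_gv = 4.875, A_nv = 3.234, A_nt = 0.8906 in²; R_n = min(0.6F_uA_nv, 0.6F_yA_gv) + U_bs·F_u·A_nt = 184 kips → 92 kips.
Bolt shear governs: 45.1 kips.

45.1 kips (bolt shear governs)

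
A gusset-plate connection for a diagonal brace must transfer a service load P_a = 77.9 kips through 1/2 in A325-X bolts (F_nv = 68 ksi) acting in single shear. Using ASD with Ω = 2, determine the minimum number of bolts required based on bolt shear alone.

12 bolts

A_b = π·0.5²/4 = 0.1963 in².
Per-bolt allowable strength R_n/Ω = 68 × 0.1963 × 1 / 2 = 6.676 kips.
n ≥ 77.9 / 6.676 = 11.67 → use 12 bolts.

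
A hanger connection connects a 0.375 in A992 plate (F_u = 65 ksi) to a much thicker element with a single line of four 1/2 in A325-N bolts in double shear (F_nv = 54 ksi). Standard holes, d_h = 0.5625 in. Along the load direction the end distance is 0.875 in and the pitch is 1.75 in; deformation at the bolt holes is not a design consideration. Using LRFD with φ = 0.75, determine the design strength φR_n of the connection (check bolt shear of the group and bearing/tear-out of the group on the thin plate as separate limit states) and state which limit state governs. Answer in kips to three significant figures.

63.6 kips (bolt shear governs)

Bolt shear: A_b = π·0.5²/4 = 0.1963 in²; R_n = 54 × 0.1963 × 4 × 2 = 84.82 kips → 0.75 × 84.82 = 63.6 kips.
Bearing (1.5 l_c t F_u ≤ 3.0 d t F_u): upper limit = 3.0·0.5·0.375·65 = 36.56 kips.
  Edge l_c = 0.875 − 0.5625/2 = 0.5938 → r_n = 21.71 kips; interior l_c = 1.75 − 0.5625 = 1.188 → r_n = 36.56 kips.
  R_n,bearing = 1·21.71 + 3·36.56 = 131.4 kips → 0.75 × 131.4 = 98.5 kips.
Bolt shear governs: 63.6 kips.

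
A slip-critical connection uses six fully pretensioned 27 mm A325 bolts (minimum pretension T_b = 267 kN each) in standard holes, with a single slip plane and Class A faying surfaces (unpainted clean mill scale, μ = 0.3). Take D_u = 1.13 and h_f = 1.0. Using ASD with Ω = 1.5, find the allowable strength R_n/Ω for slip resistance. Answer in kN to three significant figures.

362 kN

R_n = μ · D_u · h_f · T_b · n_s · n_b = 0.3 × 1.13 × 1.0 × 267 × 1 × 6 = 543.1 kN.
Allowable strength R_n/Ω = 543.1 / 1.5 = 362 kN.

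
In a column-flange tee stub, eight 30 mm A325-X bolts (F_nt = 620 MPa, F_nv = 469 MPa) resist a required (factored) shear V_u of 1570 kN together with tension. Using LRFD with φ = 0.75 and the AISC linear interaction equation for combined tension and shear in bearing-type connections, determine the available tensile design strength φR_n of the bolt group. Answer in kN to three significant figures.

1340 kN

A_b = π·30²/4 = 706.9 mm²; f_rv = 1570 × 1000 / (8 × 706.9) = 277.6 MPa.
F'_nt = 1.3 F_nt − (F_nt / φF_nv) f_rv = 1.3·620 − (620/(0.75·469))·277.6 = 316.6 MPa, capped at F_nt → F'_nt = 316.6 MPa.
R_n = F'_nt · A_b · n = 316.6 × 706.9 × 8 / 1000 = 1791 kN.
Design strength φR_n = 0.75 × 1791 = 1340 kN.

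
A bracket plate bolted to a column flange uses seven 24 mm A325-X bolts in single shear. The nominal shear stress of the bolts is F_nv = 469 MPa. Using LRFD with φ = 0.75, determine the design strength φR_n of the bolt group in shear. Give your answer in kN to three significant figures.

1110 kN

A_b = π × 24² / 4 = 452.4 mm².
R_n = F_nv · A_b · n · n_s = 469 × 452.4 × 7 × 1 / 1000 = 1485 kN.
Design strength φR_n = 0.75 × 1485 = 1110 kN.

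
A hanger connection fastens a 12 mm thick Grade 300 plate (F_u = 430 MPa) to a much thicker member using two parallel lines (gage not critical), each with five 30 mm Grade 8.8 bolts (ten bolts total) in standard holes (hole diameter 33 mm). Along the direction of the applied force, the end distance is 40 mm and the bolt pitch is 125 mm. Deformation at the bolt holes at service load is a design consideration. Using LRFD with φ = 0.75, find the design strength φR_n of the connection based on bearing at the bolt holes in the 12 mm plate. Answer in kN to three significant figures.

Per bolt r_n = 1.2 l_c t F_u ≤ 2.4 d t F_u; upper limit = 2.4 × 30 × 12 × 430 / 1000 = 371.5 kN.
Edge bolt: l_c = 40 − 33/2 = 23.5 mm → 1.2 × 23.5 × 12 × 430 / 1000 = 145.5 → r_n = 145.5 kN.
Interior bolts: l_c = 125 − 33 = 92 mm → 1.2 × 92 × 12 × 430 / 1000 = 569.7 → r_n = 371.5 kN.
R_n = 2 × 145.5 + 8 × 371.5 = 3263 kN.
Design strength φR_n = 0.75 × 3263 = 2450 kN.

2450 kN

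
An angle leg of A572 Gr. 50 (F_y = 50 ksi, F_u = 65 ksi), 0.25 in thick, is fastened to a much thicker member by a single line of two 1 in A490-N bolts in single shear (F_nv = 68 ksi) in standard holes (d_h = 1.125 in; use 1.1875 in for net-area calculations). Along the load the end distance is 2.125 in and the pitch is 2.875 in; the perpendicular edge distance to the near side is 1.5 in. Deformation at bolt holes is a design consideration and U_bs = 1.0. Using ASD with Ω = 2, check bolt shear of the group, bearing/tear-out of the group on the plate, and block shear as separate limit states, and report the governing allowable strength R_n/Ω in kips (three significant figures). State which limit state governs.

Bolt shear: A_b = π·1²/4 = 0.7854 in²; R_n = 68 × 0.7854 × 2 × 1 = 106.8 kips → 106.8 / 2 = 53.4 kips.
Bearing: edge l_c = 1.562, r_n = 30.47 kips; interior l_c = 1.75, r_n = 34.12 kips; R_n = 30.47 + 1·34.12 = 64.59 kips → 32.3 kips.
Block shear: A_gv = 1.25, A_nv = 0.8047, A_nt = 0.2266 in²; R_n = min(0.6F_uA_nv, 0.6F_yA_gv) + U_bs·F_u·A_nt = 46.11 kips → 23.1 kips.
Block shear governs: 23.1 kips.

23.1 kips (block shear governs)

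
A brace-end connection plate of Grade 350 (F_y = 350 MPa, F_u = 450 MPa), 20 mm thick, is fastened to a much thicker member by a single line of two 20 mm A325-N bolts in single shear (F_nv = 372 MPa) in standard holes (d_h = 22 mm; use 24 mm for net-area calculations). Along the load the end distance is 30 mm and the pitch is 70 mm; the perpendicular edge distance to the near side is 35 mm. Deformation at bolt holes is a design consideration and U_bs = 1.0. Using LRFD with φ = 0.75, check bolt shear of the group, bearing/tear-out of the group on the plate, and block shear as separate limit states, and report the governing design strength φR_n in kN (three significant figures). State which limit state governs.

175 kN (bolt shear governs)

Bolt shear: A_b = π·20²/4 = 314.2 mm²; R_n = 372 × 314.2 × 2 × 1 / 1000 = 233.7 kN → 0.75 × 233.7 = 175 kN.
Bearing: edge l_c = 19, r_n = 205.2 kN; interior l_c = 48, r_n = 432 kN; R_n = 205.2 + 1·432 = 637.2 kN → 478 kN.
Block shear: A_gv = 2000, A_nv = 1280, A_nt = 460 mm²; R_n = min(0.6F_uA_nv, 0.6F_yA_gv) + U_bs·F_u·A_nt = 552.6 kN → 414 kN.
Bolt shear governs: 175 kN.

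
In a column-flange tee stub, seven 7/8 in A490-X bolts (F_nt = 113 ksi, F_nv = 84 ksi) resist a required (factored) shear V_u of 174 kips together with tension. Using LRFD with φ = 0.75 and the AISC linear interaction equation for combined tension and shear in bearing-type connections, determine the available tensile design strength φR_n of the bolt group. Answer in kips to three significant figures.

230 kips

A_b = π·0.875²/4 = 0.6013 in²; f_rv = 174 / (7 × 0.6013) = 41.34 ksi.
F'_nt = 1.3 F_nt − (F_nt / φF_nv) f_rv = 1.3·113 − (113/(0.75·84))·41.34 = 72.75 ksi, capped at F_nt → F'_nt = 72.75 ksi.
R_n = F'_nt · A_b · n = 72.75 × 0.6013 × 7 = 306.2 kips.
Design strength φR_n = 0.75 × 306.2 = 230 kips.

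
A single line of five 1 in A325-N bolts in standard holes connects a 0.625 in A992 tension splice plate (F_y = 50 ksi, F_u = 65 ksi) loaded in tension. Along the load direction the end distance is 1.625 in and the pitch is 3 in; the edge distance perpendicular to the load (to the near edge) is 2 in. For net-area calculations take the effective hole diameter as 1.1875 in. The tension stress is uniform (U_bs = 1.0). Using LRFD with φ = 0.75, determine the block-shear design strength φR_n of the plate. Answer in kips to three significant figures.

194 kips

Shear plane L_v = 1.625 + 4·3 = 13.62 in; A_gv = 13.62 × 0.625 = 8.516 in².
A_nv = (13.62 − 4.5·1.1875) × 0.625 = 5.176 in².
A_nt = (2 − 0.5·1.1875) × 0.625 = 0.8789 in².
0.6 F_u A_nv = 201.9 kips; 0.6 F_y A_gv = 255.5 kips → shear rupture governs the shear term.
R_n = 201.9 + 1.0 × 65 × 0.8789 = 259 kips.
Design strength φR_n = 0.75 × 259 = 194 kips.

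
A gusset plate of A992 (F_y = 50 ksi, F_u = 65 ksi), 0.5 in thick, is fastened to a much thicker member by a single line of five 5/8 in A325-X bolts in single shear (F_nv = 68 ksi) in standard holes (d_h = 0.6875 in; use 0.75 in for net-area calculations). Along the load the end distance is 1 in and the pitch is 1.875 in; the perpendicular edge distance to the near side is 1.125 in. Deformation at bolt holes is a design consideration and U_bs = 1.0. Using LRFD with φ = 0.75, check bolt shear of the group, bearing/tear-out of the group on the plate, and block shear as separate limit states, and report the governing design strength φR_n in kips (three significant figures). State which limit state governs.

Bolt shear: A_b = π·0.625²/4 = 0.3068 in²; R_n = 68 × 0.3068 × 5 × 1 = 104.3 kips → 0.75 × 104.3 = 78.2 kips.
Bearing: edge l_c = 0.6562, r_n = 25.59 kips; interior l_c = 1.188, r_n = 46.31 kips; R_n = 25.59 + 4·46.31 = 210.8 kips → 158 kips.
Block shear: A_gv = 4.25, A_nv = 2.562, A_nt = 0.375 in²; R_n = min(0.6F_uA_nv, 0.6F_yA_gv) + U_bs·F_u·A_nt = 124.3 kips → 93.2 kips.
Bolt shear governs: 78.2 kips.

78.2 kips (bolt shear governs)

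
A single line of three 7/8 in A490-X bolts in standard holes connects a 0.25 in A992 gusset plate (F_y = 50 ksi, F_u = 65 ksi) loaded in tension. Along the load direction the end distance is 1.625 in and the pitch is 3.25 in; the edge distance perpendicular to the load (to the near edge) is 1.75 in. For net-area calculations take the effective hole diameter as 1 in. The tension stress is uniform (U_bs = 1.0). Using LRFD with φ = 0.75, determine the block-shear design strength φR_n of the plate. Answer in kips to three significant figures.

Shear plane L_v = 1.625 + 2·3.25 = 8.125 in; A_gv = 8.125 × 0.25 = 2.031 in².
A_nv = (8.125 − 2.5·1) × 0.25 = 1.406 in².
A_nt = (1.75 − 0.5·1) × 0.25 = 0.3125 in².
0.6 F_u A_nv = 54.84 kips; 0.6 F_y A_gv = 60.94 kips → shear rupture governs the shear term.
R_n = 54.84 + 1.0 × 65 × 0.3125 = 75.16 kips.
Design strength φR_n = 0.75 × 75.16 = 56.4 kips.

56.4 kips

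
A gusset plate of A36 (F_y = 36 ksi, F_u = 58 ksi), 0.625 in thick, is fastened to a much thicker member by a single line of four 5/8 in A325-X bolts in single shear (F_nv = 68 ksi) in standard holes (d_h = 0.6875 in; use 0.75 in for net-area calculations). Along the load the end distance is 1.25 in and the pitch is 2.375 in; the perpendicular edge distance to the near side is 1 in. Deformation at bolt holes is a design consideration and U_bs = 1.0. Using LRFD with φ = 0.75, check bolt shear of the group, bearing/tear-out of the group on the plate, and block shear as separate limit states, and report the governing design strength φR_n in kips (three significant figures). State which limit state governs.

Bolt shear: A_b = π·0.625²/4 = 0.3068 in²; R_n = 68 × 0.3068 × 4 × 1 = 83.45 kips → 0.75 × 83.45 = 62.6 kips.
Bearing: edge l_c = 0.9062, r_n = 39.42 kips; interior l_c = 1.688, r_n = 54.38 kips; R_n = 39.42 + 3·54.38 = 202.5 kips → 152 kips.
Block shear: A_gv = 5.234, A_nv = 3.594, A_nt = 0.3906 in²; R_n = min(0.6F_uA_nv, 0.6F_yA_gv) + U_bs·F_u·A_nt = 135.7 kips → 102 kips.
Bolt shear governs: 62.6 kips.

62.6 kips (bolt shear governs)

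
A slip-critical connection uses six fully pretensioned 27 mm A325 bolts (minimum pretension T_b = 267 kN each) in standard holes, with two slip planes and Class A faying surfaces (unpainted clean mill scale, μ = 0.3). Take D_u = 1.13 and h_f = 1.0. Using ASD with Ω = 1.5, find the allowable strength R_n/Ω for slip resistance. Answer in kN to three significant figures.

724 kN

R_n = μ · D_u · h_f · T_b · n_s · n_b = 0.3 × 1.13 × 1.0 × 267 × 2 × 6 = 1086 kN.
Allowable strength R_n/Ω = 1086 / 1.5 = 724 kN.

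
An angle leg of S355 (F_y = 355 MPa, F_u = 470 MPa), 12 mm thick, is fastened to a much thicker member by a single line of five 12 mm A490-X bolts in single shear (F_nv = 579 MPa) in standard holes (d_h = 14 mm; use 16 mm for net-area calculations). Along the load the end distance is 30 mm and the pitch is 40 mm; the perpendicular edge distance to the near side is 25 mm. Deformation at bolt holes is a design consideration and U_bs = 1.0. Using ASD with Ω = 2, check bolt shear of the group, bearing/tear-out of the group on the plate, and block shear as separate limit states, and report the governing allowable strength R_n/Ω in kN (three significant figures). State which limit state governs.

Bolt shear: A_b = π·12²/4 = 113.1 mm²; R_n = 579 × 113.1 × 5 × 1 / 1000 = 327.4 kN → 327.4 / 2 = 164 kN.
Bearing: edge l_c = 23, r_n = 155.7 kN; interior l_c = 26, r_n = 162.4 kN; R_n = 155.7 + 4·162.4 = 805.4 kN → 403 kN.
Block shear: A_gv = 2280, A_nv = 1416, A_nt = 204 mm²; R_n = min(0.6F_uA_nv, 0.6F_yA_gv) + U_bs·F_u·A_nt = 495.2 kN → 248 kN.
Bolt shear governs: 164 kN.

164 kN (bolt shear governs)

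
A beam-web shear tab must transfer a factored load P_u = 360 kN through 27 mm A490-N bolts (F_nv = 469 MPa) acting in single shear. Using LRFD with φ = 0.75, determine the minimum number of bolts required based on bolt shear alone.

2 bolts

A_b = π·27²/4 = 572.6 mm².
Per-bolt design strength φR_n = 0.75 × 469 × 572.6 × 1 / 1000 = 201.4 kN.
n ≥ 360 / 201.4 = 1.788 → use 2 bolts.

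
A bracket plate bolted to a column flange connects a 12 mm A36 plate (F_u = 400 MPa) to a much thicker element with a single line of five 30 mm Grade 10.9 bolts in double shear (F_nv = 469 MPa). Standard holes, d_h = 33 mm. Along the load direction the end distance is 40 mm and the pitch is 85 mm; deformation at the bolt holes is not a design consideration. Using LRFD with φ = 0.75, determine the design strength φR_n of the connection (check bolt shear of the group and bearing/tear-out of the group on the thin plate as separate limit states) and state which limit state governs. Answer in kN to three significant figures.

1250 kN (bearing governs)

Bolt shear: A_b = π·30²/4 = 706.9 mm²; R_n = 469 × 706.9 × 5 × 2 / 1000 = 3315 kN → 0.75 × 3315 = 2490 kN.
Bearing (1.5 l_c t F_u ≤ 3.0 d t F_u): upper limit = 3.0·30·12·400 / 1000 = 432 kN.
  Edge l_c = 40 − 33/2 = 23.5 → r_n = 169.2 kN; interior l_c = 85 − 33 = 52 → r_n = 374.4 kN.
  R_n,bearing = 1·169.2 + 4·374.4 = 1667 kN → 0.75 × 1667 = 1250 kN.
Bearing governs: 1250 kN.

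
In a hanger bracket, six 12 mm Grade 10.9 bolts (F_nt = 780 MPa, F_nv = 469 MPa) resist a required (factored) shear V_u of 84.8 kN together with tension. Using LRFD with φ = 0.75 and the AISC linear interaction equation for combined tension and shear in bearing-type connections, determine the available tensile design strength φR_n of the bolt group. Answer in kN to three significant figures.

375 kN

A_b = π·12²/4 = 113.1 mm²; f_rv = 84.8 × 1000 / (6 × 113.1) = 125 MPa.
F'_nt = 1.3 F_nt − (F_nt / φF_nv) f_rv = 1.3·780 − (780/(0.75·469))·125 = 736.9 MPa, capped at F_nt → F'_nt = 736.9 MPa.
R_n = F'_nt · A_b · n = 736.9 × 113.1 × 6 / 1000 = 500 kN.
Design strength φR_n = 0.75 × 500 = 375 kN.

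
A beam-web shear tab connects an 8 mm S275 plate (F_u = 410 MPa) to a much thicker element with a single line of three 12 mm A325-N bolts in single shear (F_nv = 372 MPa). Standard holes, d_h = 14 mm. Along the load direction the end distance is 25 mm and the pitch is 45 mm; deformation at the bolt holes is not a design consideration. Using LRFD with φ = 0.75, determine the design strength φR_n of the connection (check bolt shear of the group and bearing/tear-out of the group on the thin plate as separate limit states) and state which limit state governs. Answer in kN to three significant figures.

94.7 kN (bolt shear governs)

Bolt shear: A_b = π·12²/4 = 113.1 mm²; R_n = 372 × 113.1 × 3 × 1 / 1000 = 126.2 kN → 0.75 × 126.2 = 94.7 kN.
Bearing (1.5 l_c t F_u ≤ 3.0 d t F_u): upper limit = 3.0·12·8·410 / 1000 = 118.1 kN.
  Edge l_c = 25 − 14/2 = 18 → r_n = 88.56 kN; interior l_c = 45 − 14 = 31 → r_n = 118.1 kN.
  R_n,bearing = 1·88.56 + 2·118.1 = 324.7 kN → 0.75 × 324.7 = 244 kN.
Bolt shear governs: 94.7 kN.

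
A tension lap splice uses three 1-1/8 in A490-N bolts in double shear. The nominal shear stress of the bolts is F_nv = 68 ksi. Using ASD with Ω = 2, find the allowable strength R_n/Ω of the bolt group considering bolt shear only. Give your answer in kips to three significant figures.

A_b = π × 1.125² / 4 = 0.994 in².
R_n = F_nv · A_b · n · n_s = 68 × 0.994 × 3 × 2 = 405.6 kips.
Allowable strength R_n/Ω = 405.6 / 2 = 203 kips.

203 kips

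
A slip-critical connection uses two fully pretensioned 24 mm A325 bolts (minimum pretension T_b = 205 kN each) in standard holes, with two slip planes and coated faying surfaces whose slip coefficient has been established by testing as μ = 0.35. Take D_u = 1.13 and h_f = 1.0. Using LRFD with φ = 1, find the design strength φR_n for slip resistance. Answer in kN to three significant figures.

R_n = μ · D_u · h_f · T_b · n_s · n_b = 0.35 × 1.13 × 1.0 × 205 × 2 × 2 = 324.3 kN.
Design strength φR_n = 1 × 324.3 = 324 kN.

324 kN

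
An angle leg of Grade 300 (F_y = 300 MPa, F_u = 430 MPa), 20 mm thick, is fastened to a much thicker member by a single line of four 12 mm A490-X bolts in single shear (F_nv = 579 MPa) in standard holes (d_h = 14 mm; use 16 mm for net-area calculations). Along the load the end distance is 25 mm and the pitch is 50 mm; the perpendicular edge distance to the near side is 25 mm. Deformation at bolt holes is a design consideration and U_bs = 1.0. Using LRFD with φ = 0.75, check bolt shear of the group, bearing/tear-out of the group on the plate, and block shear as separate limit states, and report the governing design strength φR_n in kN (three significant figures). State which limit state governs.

196 kN (bolt shear governs)

Bolt shear: A_b = π·12²/4 = 113.1 mm²; R_n = 579 × 113.1 × 4 × 1 / 1000 = 261.9 kN → 0.75 × 261.9 = 196 kN.
Bearing: edge l_c = 18, r_n = 185.8 kN; interior l_c = 36, r_n = 247.7 kN; R_n = 185.8 + 3·247.7 = 928.8 kN → 697 kN.
Block shear: A_gv = 3500, A_nv = 2380, A_nt = 340 mm²; R_n = min(0.6F_uA_nv, 0.6F_yA_gv) + U_bs·F_u·A_nt = 760.2 kN → 570 kN.
Bolt shear governs: 196 kN.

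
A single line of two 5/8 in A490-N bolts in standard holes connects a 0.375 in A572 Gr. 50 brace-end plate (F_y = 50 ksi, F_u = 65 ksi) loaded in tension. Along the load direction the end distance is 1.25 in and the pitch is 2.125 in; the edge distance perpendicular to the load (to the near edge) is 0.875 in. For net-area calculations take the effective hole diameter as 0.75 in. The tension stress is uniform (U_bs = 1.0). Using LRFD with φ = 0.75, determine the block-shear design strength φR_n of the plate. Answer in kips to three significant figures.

33.8 kips

Shear plane L_v = 1.25 + 1·2.125 = 3.375 in; A_gv = 3.375 × 0.375 = 1.266 in².
A_nv = (3.375 − 1.5·0.75) × 0.375 = 0.8438 in².
A_nt = (0.875 − 0.5·0.75) × 0.375 = 0.1875 in².
0.6 F_u A_nv = 32.91 kips; 0.6 F_y A_gv = 37.97 kips → shear rupture governs the shear term.
R_n = 32.91 + 1.0 × 65 × 0.1875 = 45.09 kips.
Design strength φR_n = 0.75 × 45.09 = 33.8 kips.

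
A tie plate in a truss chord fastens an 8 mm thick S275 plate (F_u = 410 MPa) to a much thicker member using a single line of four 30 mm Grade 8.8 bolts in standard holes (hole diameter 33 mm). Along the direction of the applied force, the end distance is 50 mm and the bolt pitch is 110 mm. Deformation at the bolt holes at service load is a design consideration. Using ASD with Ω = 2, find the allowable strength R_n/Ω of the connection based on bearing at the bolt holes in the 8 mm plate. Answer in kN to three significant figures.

420 kN

Per bolt r_n = 1.2 l_c t F_u ≤ 2.4 d t F_u; upper limit = 2.4 × 30 × 8 × 410 / 1000 = 236.2 kN.
Edge bolt: l_c = 50 − 33/2 = 33.5 mm → 1.2 × 33.5 × 8 × 410 / 1000 = 131.9 → r_n = 131.9 kN.
Interior bolts: l_c = 110 − 33 = 77 mm → 1.2 × 77 × 8 × 410 / 1000 = 303.1 → r_n = 236.2 kN.
R_n = 1 × 131.9 + 3 × 236.2 = 840.3 kN.
Allowable strength R_n/Ω = 840.3 / 2 = 420 kN.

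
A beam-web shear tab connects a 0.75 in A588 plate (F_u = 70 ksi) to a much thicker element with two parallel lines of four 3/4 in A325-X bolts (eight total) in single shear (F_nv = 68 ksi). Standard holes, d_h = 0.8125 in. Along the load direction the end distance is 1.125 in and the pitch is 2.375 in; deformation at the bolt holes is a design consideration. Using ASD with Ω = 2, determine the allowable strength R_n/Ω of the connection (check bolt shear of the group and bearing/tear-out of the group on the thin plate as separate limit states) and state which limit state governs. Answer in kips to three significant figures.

Bolt shear: A_b = π·0.75²/4 = 0.4418 in²; R_n = 68 × 0.4418 × 8 × 1 = 240.3 kips → 240.3 / 2 = 120 kips.
Bearing (1.2 l_c t F_u ≤ 2.4 d t F_u): upper limit = 2.4·0.75·0.75·70 = 94.5 kips.
  Edge l_c = 1.125 − 0.8125/2 = 0.7188 → r_n = 45.28 kips; interior l_c = 2.375 − 0.8125 = 1.562 → r_n = 94.5 kips.
  R_n,bearing = 2·45.28 + 6·94.5 = 657.6 kips → 657.6 / 2 = 329 kips.
Bolt shear governs: 120 kips.

120 kips (bolt shear governs)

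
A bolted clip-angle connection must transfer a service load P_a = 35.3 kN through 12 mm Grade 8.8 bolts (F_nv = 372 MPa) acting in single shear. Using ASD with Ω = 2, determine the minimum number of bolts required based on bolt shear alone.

2 bolts

A_b = π·12²/4 = 113.1 mm².
Per-bolt allowable strength R_n/Ω = 372 × 113.1 × 1 / 1000 / 2 = 21.04 kN.
n ≥ 35.3 / 21.04 = 1.678 → use 2 bolts.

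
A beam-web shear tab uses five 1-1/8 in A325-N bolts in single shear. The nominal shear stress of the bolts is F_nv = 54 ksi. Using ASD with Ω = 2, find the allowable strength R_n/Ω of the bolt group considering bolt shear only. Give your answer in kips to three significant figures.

134 kips

A_b = π × 1.125² / 4 = 0.994 in².
R_n = F_nv · A_b · n · n_s = 54 × 0.994 × 5 × 1 = 268.4 kips.
Allowable strength R_n/Ω = 268.4 / 2 = 134 kips.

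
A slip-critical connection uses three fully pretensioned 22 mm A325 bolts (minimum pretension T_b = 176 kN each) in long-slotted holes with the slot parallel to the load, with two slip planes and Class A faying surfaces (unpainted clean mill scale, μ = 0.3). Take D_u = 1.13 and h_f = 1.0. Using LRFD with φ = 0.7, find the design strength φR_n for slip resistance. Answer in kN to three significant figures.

251 kN

R_n = μ · D_u · h_f · T_b · n_s · n_b = 0.3 × 1.13 × 1.0 × 176 × 2 × 3 = 358 kN.
Design strength φR_n = 0.7 × 358 = 251 kN.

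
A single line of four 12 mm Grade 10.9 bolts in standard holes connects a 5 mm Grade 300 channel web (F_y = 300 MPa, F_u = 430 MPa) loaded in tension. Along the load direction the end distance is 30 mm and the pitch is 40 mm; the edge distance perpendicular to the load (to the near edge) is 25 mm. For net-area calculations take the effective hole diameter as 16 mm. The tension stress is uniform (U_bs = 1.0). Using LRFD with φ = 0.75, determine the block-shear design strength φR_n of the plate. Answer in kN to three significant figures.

118 kN

Shear plane L_v = 30 + 3·40 = 150 mm; A_gv = 150 × 5 = 750 mm².
A_nv = (150 − 3.5·16) × 5 = 470 mm².
A_nt = (25 − 0.5·16) × 5 = 85 mm².
0.6 F_u A_nv = 121.3 kN; 0.6 F_y A_gv = 135 kN → shear rupture governs the shear term.
R_n = 121.3 + 1.0 × 430 × 85 / 1000 = 157.8 kN.
Design strength φR_n = 0.75 × 157.8 = 118 kN.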